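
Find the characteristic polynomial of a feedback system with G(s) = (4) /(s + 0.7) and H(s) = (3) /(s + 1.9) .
Characteristic poly = G_den * H_den + G_num * H_num = (s^2 + 2.6*s + 1.33) + (12) = s^2 + 2.6*s + 13.33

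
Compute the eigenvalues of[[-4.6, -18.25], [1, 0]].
Eigenvalues solve det(λI - A) = 0.
Characteristic polynomial: λ^2 + 4.6*λ + 18.25 = 0.
Roots: -2.3 + 3.6j, -2.3 - 3.6j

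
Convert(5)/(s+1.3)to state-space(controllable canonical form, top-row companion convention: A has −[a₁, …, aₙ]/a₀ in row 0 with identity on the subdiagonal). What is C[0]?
Reachable canonical form: C = numerator coefficients (right-aligned, zero-padded to length n).
num = 5, C = [[5]].
C[0] = 5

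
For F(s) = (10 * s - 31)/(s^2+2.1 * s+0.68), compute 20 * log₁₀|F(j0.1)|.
Substitute s = j*0.1: F(j0.1) = -41.7039 + 14.5639j.
|F(j0.1)| = sqrt(Re² + Im²) = 44.17.
20*log₁₀(44.17) = 32.90 dB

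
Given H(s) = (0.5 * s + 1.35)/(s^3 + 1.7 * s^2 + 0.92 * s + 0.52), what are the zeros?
Set numerator = 0: 0.5*s + 1.35 = 0 → Zeros: -2.7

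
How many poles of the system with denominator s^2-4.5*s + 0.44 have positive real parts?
s^2 - 4.5*s + 0.44 = (s - 4.4)(s - 0.1). Poles: 0.1, 4.4. RHP poles (Re>0): 2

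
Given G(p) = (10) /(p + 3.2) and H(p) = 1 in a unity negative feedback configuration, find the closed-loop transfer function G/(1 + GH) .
Closed-loop T = G/(1+GH).
Numerator: G_num * H_den = 10.
Denominator: G_den * H_den + G_num * H_num = (p + 3.2) + (10) = p + 13.2.
T(p) = (10)/(p + 13.2)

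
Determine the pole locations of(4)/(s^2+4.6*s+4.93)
Set denominator = 0: s^2 + 4.6*s + 4.93 = (s + 1.7)(s + 2.9) = 0 → Poles: -1.7, -2.9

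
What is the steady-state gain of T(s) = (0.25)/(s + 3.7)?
DC gain = T(0) = num(0)/den(0) = 0.25/3.7 = 0.06757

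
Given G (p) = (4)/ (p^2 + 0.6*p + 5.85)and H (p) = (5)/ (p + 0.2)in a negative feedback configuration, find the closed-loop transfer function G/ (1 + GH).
Closed-loop T = G/(1+GH).
Numerator: G_num * H_den = 4*p + 0.8.
Denominator: G_den * H_den + G_num * H_num = (p^3 + 0.8*p^2 + 5.97*p + 1.17) + (20) = p^3 + 0.8*p^2 + 5.97*p + 21.17.
T(p) = (4*p + 0.8)/(p^3 + 0.8*p^2 + 5.97*p + 21.17)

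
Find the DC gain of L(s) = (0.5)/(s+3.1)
DC gain = L(0) = num(0)/den(0) = 0.5/3.1 = 0.1613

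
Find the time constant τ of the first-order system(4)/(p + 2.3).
First-order system: τ = -1/pole. Pole = -2.3. τ = -1/(-2.3) = 0.4348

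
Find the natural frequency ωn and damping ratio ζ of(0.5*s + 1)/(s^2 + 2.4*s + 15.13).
Underdamped: complex pole -1.2 + 3.7j. ωn = |pole| = 3.89, ζ = -Re(pole)/ωn = 0.3085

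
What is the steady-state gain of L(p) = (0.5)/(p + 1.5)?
DC gain = L(0) = num(0)/den(0) = 0.5/1.5 = 0.3333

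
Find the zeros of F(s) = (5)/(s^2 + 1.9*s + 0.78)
Numerator is a nonzero constant (5) → Zeros: none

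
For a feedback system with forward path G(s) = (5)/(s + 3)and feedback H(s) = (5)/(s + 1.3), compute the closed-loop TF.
Closed-loop T = G/(1+GH).
Numerator: G_num * H_den = 5*s + 6.5.
Denominator: G_den * H_den + G_num * H_num = (s^2 + 4.3*s + 3.9) + (25) = s^2 + 4.3*s + 28.9.
T(s) = (5*s + 6.5)/(s^2 + 4.3*s + 28.9)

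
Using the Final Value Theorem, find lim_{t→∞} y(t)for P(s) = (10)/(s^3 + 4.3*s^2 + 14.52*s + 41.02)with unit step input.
FVT: lim_{t→∞} y(t) = lim_{s→0} s*Y(s) where Y(s) = P(s)/s.
= lim_{s→0} P(s) = P(0) = num(0)/den(0) = 10/41.02 = 0.2438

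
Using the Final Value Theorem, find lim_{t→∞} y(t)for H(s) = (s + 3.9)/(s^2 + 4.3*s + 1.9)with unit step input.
FVT: lim_{t→∞} y(t) = lim_{s→0} s*Y(s) where Y(s) = H(s)/s.
= lim_{s→0} H(s) = H(0) = num(0)/den(0) = 3.9/1.9 = 2.053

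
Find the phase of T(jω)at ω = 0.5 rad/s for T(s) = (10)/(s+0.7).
Substitute s = j*0.5: T(j0.5) = 9.45946 - 6.75676j.
∠T(j0.5) = atan2(Im, Re) = atan2(-6.75676, 9.45946) = -35.54°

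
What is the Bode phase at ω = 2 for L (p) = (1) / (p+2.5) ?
Substitute p = j*2: L(j2) = 0.243902 - 0.195122j.
∠L(j2) = atan2(Im, Re) = atan2(-0.195122, 0.243902) = -38.66°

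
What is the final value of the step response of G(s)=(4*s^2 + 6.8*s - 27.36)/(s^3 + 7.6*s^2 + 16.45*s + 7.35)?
FVT: lim_{t→∞} y(t) = lim_{s→0} s*Y(s) where Y(s) = G(s)/s.
= lim_{s→0} G(s) = G(0) = num(0)/den(0) = -27.36/7.35 = -3.722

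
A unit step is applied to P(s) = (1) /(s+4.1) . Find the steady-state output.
FVT: lim_{t→∞} y(t) = lim_{s→0} s*Y(s) where Y(s) = P(s)/s.
= lim_{s→0} P(s) = P(0) = num(0)/den(0) = 1/4.1 = 0.2439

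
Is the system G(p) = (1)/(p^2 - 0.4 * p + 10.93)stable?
Denominator: p^2 - 0.4*p + 10.93. Poles: 0.2 + 3.3j, 0.2 - 3.3j. All Re(p)<0: No (unstable)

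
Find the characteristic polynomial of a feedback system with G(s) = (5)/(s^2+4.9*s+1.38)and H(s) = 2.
Characteristic poly = G_den * H_den + G_num * H_num = (s^2 + 4.9*s + 1.38) + (10) = s^2 + 4.9*s + 11.38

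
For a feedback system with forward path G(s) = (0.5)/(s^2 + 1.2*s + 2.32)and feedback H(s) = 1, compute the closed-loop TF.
Closed-loop T = G/(1+GH).
Numerator: G_num * H_den = 0.5.
Denominator: G_den * H_den + G_num * H_num = (s^2 + 1.2*s + 2.32) + (0.5) = s^2 + 1.2*s + 2.82.
T(s) = (0.5)/(s^2 + 1.2*s + 2.82)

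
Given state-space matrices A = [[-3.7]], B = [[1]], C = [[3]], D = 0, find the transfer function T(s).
T(s) = C(sI - A)⁻¹B + D.
Characteristic polynomial det(sI - A) = s + 3.7.
Numerator from C·adj(sI-A)·B + D·det(sI-A) = 3.
T(s) = (3)/(s + 3.7)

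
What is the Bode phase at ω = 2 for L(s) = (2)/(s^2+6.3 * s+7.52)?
Substitute s = j*2: L(j2) = 0.0411334 - 0.147239j.
∠L(j2) = atan2(Im, Re) = atan2(-0.147239, 0.0411334) = -74.39°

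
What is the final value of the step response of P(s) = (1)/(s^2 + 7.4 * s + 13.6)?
FVT: lim_{t→∞} y(t) = lim_{s→0} s*Y(s) where Y(s) = P(s)/s.
= lim_{s→0} P(s) = P(0) = num(0)/den(0) = 1/13.6 = 0.07353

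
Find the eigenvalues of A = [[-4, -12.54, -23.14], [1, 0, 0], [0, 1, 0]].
Eigenvalues solve det(λI - A) = 0.
Characteristic polynomial: λ^3 + 4*λ^2 + 12.54*λ + 23.14 = 0.
Factor: (λ + 2.6)(λ^2 + 1.4*λ + 8.9) = 0.
Roots: -0.7 + 2.9j, -0.7 - 2.9j, -2.6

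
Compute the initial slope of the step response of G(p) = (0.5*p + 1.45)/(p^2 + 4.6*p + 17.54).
IVT: y'(0⁺) = lim_{p→∞} p²·Y(p) = lim_{p→∞} p·G(p).
deg(num) = 1, deg(den) = 2, relative degree = 1, so p·G(p) → (leading num)/(leading den) = 0.5/1 = 0.5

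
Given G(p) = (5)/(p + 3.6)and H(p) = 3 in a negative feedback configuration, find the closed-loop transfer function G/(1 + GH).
Closed-loop T = G/(1+GH).
Numerator: G_num * H_den = 5.
Denominator: G_den * H_den + G_num * H_num = (p + 3.6) + (15) = p + 18.6.
T(p) = (5)/(p + 18.6)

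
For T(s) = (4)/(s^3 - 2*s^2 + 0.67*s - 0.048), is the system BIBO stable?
Denominator: s^3 - 2*s^2 + 0.67*s - 0.048 = (s - 0.1)(s - 1.6)(s - 0.3). Poles: 0.1, 0.3, 1.6. All Re(p)<0: No (unstable)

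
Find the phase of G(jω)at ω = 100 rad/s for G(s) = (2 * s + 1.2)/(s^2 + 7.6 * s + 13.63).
Substitute s = j*100: G(j100) = 0.0013959 - 0.0199211j.
∠G(j100) = atan2(Im, Re) = atan2(-0.0199211, 0.0013959) = -85.99°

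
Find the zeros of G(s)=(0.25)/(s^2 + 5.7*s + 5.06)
Numerator is a nonzero constant (0.25) → Zeros: none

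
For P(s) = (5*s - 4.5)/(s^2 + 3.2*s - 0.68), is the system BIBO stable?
Denominator: s^2 + 3.2*s - 0.68 = (s - 0.2)(s + 3.4). Poles: -3.4, 0.2. All Re(p)<0: No (unstable)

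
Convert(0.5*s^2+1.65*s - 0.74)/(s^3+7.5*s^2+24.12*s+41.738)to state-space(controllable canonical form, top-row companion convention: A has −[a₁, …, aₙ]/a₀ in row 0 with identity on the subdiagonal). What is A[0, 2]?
Reachable canonical form for den = s^3 + 7.5*s^2 + 24.12*s + 41.738: top row of A = -[a₁,a₂,...,aₙ]/a₀, ones on the subdiagonal, zeros elsewhere.
A = [[-7.5, -24.12, -41.738], [1, 0, 0], [0, 1, 0]].
A[0,2] = -41.738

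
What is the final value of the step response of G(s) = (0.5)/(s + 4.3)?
FVT: lim_{t→∞} y(t) = lim_{s→0} s*Y(s) where Y(s) = G(s)/s.
= lim_{s→0} G(s) = G(0) = num(0)/den(0) = 0.5/4.3 = 0.1163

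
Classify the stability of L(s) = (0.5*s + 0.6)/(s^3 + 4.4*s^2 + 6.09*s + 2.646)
Denominator: s^3 + 4.4*s^2 + 6.09*s + 2.646 = (s + 1.4)(s + 0.9)(s + 2.1). Poles: -0.9, -1.4, -2.1. Stable (all poles in LHP)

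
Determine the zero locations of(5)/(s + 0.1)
Numerator is a nonzero constant (5) → Zeros: none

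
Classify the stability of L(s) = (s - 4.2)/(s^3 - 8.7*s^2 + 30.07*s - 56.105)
Denominator: s^3 - 8.7*s^2 + 30.07*s - 56.105 = (s - 4.9)(s^2 - 3.8*s + 11.45). Poles: 1.9 + 2.8j, 1.9 - 2.8j, 4.9. Unstable (3 pole(s) in RHP)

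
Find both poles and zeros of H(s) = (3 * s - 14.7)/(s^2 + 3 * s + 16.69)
Set denominator = 0: s^2 + 3*s + 16.69 = 0 → Poles: -1.5 + 3.8j, -1.5 - 3.8j
Set numerator = 0: 3*s - 14.7 = 0 → Zeros: 4.9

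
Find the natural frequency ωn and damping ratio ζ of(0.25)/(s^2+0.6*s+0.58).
Underdamped: complex pole -0.3 + 0.7j. ωn = |pole| = 0.7616, ζ = -Re(pole)/ωn = 0.3939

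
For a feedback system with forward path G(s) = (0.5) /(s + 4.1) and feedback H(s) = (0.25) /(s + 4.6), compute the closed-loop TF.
Closed-loop T = G/(1+GH).
Numerator: G_num * H_den = 0.5*s + 2.3.
Denominator: G_den * H_den + G_num * H_num = (s^2 + 8.7*s + 18.86) + (0.125) = s^2 + 8.7*s + 18.985.
T(s) = (0.5*s + 2.3)/(s^2 + 8.7*s + 18.985)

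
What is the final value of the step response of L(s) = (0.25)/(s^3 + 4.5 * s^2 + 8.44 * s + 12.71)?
FVT: lim_{t→∞} y(t) = lim_{s→0} s*Y(s) where Y(s) = L(s)/s.
= lim_{s→0} L(s) = L(0) = num(0)/den(0) = 0.25/12.71 = 0.01967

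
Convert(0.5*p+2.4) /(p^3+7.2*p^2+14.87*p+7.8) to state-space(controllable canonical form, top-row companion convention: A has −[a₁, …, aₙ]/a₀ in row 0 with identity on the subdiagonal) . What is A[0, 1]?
Reachable canonical form for den = p^3 + 7.2*p^2 + 14.87*p + 7.8: top row of A = -[a₁,a₂,...,aₙ]/a₀, ones on the subdiagonal, zeros elsewhere.
A = [[-7.2, -14.87, -7.8], [1, 0, 0], [0, 1, 0]].
A[0,1] = -14.87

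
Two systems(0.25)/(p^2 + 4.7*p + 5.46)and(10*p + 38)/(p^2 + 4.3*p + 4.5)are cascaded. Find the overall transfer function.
Series: H = H₁ · H₂ = (n₁·n₂)/(d₁·d₂).
Num: n₁·n₂ = 2.5*p + 9.5. Den: d₁·d₂ = p^4 + 9*p^3 + 30.17*p^2 + 44.628*p + 24.57.
H(p) = (2.5*p + 9.5)/(p^4 + 9*p^3 + 30.17*p^2 + 44.628*p + 24.57)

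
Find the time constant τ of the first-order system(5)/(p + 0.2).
First-order system: τ = -1/pole. Pole = -0.2. τ = -1/(-0.2) = 5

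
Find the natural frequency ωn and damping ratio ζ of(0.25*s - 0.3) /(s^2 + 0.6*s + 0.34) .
Underdamped: complex pole -0.3 + 0.5j. ωn = |pole| = 0.5831, ζ = -Re(pole)/ωn = 0.5145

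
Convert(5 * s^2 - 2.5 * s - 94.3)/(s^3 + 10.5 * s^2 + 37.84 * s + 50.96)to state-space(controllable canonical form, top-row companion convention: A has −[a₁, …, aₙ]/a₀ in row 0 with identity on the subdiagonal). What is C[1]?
Reachable canonical form: C = numerator coefficients (right-aligned, zero-padded to length n).
num = 5*s^2 - 2.5*s - 94.3, C = [[5, -2.5, -94.3]].
C[1] = -2.5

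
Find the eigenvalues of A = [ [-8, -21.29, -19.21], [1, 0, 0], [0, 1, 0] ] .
Eigenvalues solve det(λI - A) = 0.
Characteristic polynomial: λ^3 + 8*λ^2 + 21.29*λ + 19.21 = 0.
Factor: (λ + 3.4)(λ^2 + 4.6*λ + 5.65) = 0.
Roots: -2.3 + 0.6j, -2.3 - 0.6j, -3.4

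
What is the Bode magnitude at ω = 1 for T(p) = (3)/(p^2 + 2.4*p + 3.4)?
Substitute p = j*1: T(j1) = 0.625 - 0.625j.
|T(j1)| = sqrt(Re² + Im²) = 0.8839.
20*log₁₀(0.8839) = -1.07 dB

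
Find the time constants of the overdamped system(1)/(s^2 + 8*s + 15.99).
Overdamped: real poles at -3.9, -4.1. τ = -1/pole → τ₁ = 0.2564, τ₂ = 0.2439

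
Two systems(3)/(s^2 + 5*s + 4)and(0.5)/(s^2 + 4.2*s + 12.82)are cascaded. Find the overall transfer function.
Series: H = H₁ · H₂ = (n₁·n₂)/(d₁·d₂).
Num: n₁·n₂ = 1.5. Den: d₁·d₂ = s^4 + 9.2*s^3 + 37.82*s^2 + 80.9*s + 51.28.
H(s) = (1.5)/(s^4 + 9.2*s^3 + 37.82*s^2 + 80.9*s + 51.28)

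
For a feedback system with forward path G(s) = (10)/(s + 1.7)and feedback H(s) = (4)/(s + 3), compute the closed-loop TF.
Closed-loop T = G/(1+GH).
Numerator: G_num * H_den = 10*s + 30.
Denominator: G_den * H_den + G_num * H_num = (s^2 + 4.7*s + 5.1) + (40) = s^2 + 4.7*s + 45.1.
T(s) = (10*s + 30)/(s^2 + 4.7*s + 45.1)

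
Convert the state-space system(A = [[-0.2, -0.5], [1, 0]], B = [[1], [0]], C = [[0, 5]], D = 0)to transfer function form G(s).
G(s) = C(sI - A)⁻¹B + D.
Characteristic polynomial det(sI - A) = s^2 + 0.2*s + 0.5.
Numerator from C·adj(sI-A)·B + D·det(sI-A) = 5.
G(s) = (5)/(s^2 + 0.2*s + 0.5)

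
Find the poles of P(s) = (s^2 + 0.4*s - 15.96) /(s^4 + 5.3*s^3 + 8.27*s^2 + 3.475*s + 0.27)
Set denominator = 0: s^4 + 5.3*s^3 + 8.27*s^2 + 3.475*s + 0.27 = (s + 2)(s + 0.1)(s + 2.7)(s + 0.5) = 0 → Poles: -0.1, -0.5, -2, -2.7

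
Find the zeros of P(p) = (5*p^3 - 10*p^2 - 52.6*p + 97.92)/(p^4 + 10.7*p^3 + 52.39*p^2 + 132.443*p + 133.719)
Set numerator = 0: 5*p^3 - 10*p^2 - 52.6*p + 97.92 = 5*(p - 1.8)(p + 3.2)(p - 3.4) = 0 → Zeros: -3.2, 1.8, 3.4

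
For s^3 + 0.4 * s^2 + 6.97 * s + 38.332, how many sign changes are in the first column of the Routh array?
Routh array:
s^3: [1, 6.97]; s^2: [0.4, 38.332]; s^1: [-88.86]; s^0: [38.332]
First column: [1, 0.4, -88.86, 38.332]. Sign changes = 2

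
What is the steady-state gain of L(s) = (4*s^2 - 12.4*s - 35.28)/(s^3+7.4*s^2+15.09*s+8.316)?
DC gain = L(0) = num(0)/den(0) = -35.28/8.316 = -4.242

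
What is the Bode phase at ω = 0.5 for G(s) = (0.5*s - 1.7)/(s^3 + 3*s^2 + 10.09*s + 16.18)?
Substitute s = j*0.5: G(j0.5) = -0.0953177 + 0.0465951j.
∠G(j0.5) = atan2(Im, Re) = atan2(0.0465951, -0.0953177) = 153.95°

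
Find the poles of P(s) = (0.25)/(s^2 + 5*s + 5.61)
Set denominator = 0: s^2 + 5*s + 5.61 = (s + 1.7)(s + 3.3) = 0 → Poles: -1.7, -3.3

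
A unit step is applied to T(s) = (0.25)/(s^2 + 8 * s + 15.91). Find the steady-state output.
FVT: lim_{t→∞} y(t) = lim_{s→0} s*Y(s) where Y(s) = T(s)/s.
= lim_{s→0} T(s) = T(0) = num(0)/den(0) = 0.25/15.91 = 0.01571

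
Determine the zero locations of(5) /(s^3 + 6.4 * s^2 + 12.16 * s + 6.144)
Numerator is a nonzero constant (5) → Zeros: none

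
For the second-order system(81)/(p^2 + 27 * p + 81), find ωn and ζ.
Standard form: ωn²/(p²+2ζωn·p+ωn²).
const=81=ωn² → ωn=9, p coeff=27=2ζωn → ζ=1.5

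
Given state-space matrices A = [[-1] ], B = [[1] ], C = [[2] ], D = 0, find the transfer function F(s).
F(s) = C(sI - A)⁻¹B + D.
Characteristic polynomial det(sI - A) = s + 1.
Numerator from C·adj(sI-A)·B + D·det(sI-A) = 2.
F(s) = (2)/(s + 1)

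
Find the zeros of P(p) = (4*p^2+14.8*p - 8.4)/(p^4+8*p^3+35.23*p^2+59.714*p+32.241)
Set numerator = 0: 4*p^2 + 14.8*p - 8.4 = 4*(p - 0.5)(p + 4.2) = 0 → Zeros: -4.2, 0.5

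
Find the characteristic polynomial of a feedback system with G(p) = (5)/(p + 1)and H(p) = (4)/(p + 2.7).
Characteristic poly = G_den * H_den + G_num * H_num = (p^2 + 3.7*p + 2.7) + (20) = p^2 + 3.7*p + 22.7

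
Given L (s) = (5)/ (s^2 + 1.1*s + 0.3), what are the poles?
Set denominator = 0: s^2 + 1.1*s + 0.3 = (s + 0.6)(s + 0.5) = 0 → Poles: -0.5, -0.6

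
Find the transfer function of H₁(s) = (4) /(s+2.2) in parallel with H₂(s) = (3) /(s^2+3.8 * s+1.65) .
Parallel: H = H₁ + H₂ = (n₁·d₂ + n₂·d₁)/(d₁·d₂).
n₁·d₂ = 4*s^2 + 15.2*s + 6.6. n₂·d₁ = 3*s + 6.6. Sum = 4*s^2 + 18.2*s + 13.2. d₁·d₂ = s^3 + 6*s^2 + 10.01*s + 3.63.
H(s) = (4*s^2 + 18.2*s + 13.2)/(s^3 + 6*s^2 + 10.01*s + 3.63)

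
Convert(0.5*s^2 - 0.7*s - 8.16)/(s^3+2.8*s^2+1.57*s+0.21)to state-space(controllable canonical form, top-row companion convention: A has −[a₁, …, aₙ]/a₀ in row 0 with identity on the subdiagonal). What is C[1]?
Reachable canonical form: C = numerator coefficients (right-aligned, zero-padded to length n).
num = 0.5*s^2 - 0.7*s - 8.16, C = [[0.5, -0.7, -8.16]].
C[1] = -0.7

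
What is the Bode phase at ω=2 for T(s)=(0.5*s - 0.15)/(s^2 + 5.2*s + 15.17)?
Substitute s = j*2: T(j2) = 0.0374556 + 0.0546519j.
∠T(j2) = atan2(Im, Re) = atan2(0.0546519, 0.0374556) = 55.58°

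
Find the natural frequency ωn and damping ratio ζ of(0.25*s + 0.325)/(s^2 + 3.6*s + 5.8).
Underdamped: complex pole -1.8 + 1.6j. ωn = |pole| = 2.408, ζ = -Re(pole)/ωn = 0.7474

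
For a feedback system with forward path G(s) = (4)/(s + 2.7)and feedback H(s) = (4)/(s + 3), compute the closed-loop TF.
Closed-loop T = G/(1+GH).
Numerator: G_num * H_den = 4*s + 12.
Denominator: G_den * H_den + G_num * H_num = (s^2 + 5.7*s + 8.1) + (16) = s^2 + 5.7*s + 24.1.
T(s) = (4*s + 12)/(s^2 + 5.7*s + 24.1)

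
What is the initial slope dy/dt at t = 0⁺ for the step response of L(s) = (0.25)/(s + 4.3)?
IVT: y'(0⁺) = lim_{s→∞} s²·Y(s) = lim_{s→∞} s·L(s).
deg(num) = 0, deg(den) = 1, relative degree = 1, so s·L(s) → (leading num)/(leading den) = 0.25/1 = 0.25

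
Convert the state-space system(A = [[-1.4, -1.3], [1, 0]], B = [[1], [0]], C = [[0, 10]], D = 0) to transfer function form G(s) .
G(s) = C(sI - A)⁻¹B + D.
Characteristic polynomial det(sI - A) = s^2 + 1.4*s + 1.3.
Numerator from C·adj(sI-A)·B + D·det(sI-A) = 10.
G(s) = (10)/(s^2 + 1.4*s + 1.3)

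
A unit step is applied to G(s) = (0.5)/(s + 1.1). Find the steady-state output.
FVT: lim_{t→∞} y(t) = lim_{s→0} s*Y(s) where Y(s) = G(s)/s.
= lim_{s→0} G(s) = G(0) = num(0)/den(0) = 0.5/1.1 = 0.4545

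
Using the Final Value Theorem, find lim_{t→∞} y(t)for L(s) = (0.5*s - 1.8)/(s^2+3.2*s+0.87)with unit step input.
FVT: lim_{t→∞} y(t) = lim_{s→0} s*Y(s) where Y(s) = L(s)/s.
= lim_{s→0} L(s) = L(0) = num(0)/den(0) = -1.8/0.87 = -2.069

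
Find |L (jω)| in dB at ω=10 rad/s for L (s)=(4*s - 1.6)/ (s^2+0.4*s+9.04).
Substitute s = j*10: L(j10) = 0.0368572 - 0.438133j.
|L(j10)| = sqrt(Re² + Im²) = 0.4397.
20*log₁₀(0.4397) = -7.14 dB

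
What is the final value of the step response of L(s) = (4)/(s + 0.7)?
FVT: lim_{t→∞} y(t) = lim_{s→0} s*Y(s) where Y(s) = L(s)/s.
= lim_{s→0} L(s) = L(0) = num(0)/den(0) = 4/0.7 = 5.714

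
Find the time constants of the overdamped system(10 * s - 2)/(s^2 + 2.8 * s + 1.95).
Overdamped: real poles at -1.5, -1.3. τ = -1/pole → τ₁ = 0.6667, τ₂ = 0.7692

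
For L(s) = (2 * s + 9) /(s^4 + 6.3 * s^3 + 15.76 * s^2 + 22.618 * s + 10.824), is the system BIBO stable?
Denominator: s^4 + 6.3*s^3 + 15.76*s^2 + 22.618*s + 10.824 = (s + 0.8)(s + 3.3)(s^2 + 2.2*s + 4.1). Poles: -0.8, -1.1 + 1.7j, -1.1 - 1.7j, -3.3. All Re(p)<0: Yes (stable)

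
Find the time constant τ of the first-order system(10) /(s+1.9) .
First-order system: τ = -1/pole. Pole = -1.9. τ = -1/(-1.9) = 0.5263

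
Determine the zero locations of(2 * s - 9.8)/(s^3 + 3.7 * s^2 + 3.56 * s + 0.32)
Set numerator = 0: 2*s - 9.8 = 0 → Zeros: 4.9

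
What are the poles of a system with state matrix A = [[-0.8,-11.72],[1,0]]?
Eigenvalues solve det(λI - A) = 0.
Characteristic polynomial: λ^2 + 0.8*λ + 11.72 = 0.
Roots: -0.4 + 3.4j, -0.4 - 3.4j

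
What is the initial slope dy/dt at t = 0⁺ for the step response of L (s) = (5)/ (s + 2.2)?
IVT: y'(0⁺) = lim_{s→∞} s²·Y(s) = lim_{s→∞} s·L(s).
deg(num) = 0, deg(den) = 1, relative degree = 1, so s·L(s) → (leading num)/(leading den) = 5/1 = 5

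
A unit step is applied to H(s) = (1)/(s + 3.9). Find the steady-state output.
FVT: lim_{t→∞} y(t) = lim_{s→0} s*Y(s) where Y(s) = H(s)/s.
= lim_{s→0} H(s) = H(0) = num(0)/den(0) = 1/3.9 = 0.2564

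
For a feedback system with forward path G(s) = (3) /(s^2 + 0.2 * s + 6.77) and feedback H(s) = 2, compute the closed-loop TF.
Closed-loop T = G/(1+GH).
Numerator: G_num * H_den = 3.
Denominator: G_den * H_den + G_num * H_num = (s^2 + 0.2*s + 6.77) + (6) = s^2 + 0.2*s + 12.77.
T(s) = (3)/(s^2 + 0.2*s + 12.77)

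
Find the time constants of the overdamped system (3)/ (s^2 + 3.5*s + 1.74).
Overdamped: real poles at -0.6, -2.9. τ = -1/pole → τ₁ = 1.667, τ₂ = 0.3448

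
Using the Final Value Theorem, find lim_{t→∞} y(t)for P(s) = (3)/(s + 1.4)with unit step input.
FVT: lim_{t→∞} y(t) = lim_{s→0} s*Y(s) where Y(s) = P(s)/s.
= lim_{s→0} P(s) = P(0) = num(0)/den(0) = 3/1.4 = 2.143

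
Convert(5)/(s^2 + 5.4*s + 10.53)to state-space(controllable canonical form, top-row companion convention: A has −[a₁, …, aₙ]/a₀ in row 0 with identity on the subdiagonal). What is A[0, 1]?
Reachable canonical form for den = s^2 + 5.4*s + 10.53: top row of A = -[a₁,a₂,...,aₙ]/a₀, ones on the subdiagonal, zeros elsewhere.
A = [[-5.4, -10.53], [1, 0]].
A[0,1] = -10.53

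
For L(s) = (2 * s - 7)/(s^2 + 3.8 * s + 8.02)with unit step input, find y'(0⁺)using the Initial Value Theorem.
IVT: y'(0⁺) = lim_{s→∞} s²·Y(s) = lim_{s→∞} s·L(s).
deg(num) = 1, deg(den) = 2, relative degree = 1, so s·L(s) → (leading num)/(leading den) = 2/1 = 2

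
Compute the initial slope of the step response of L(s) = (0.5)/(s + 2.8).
IVT: y'(0⁺) = lim_{s→∞} s²·Y(s) = lim_{s→∞} s·L(s).
deg(num) = 0, deg(den) = 1, relative degree = 1, so s·L(s) → (leading num)/(leading den) = 0.5/1 = 0.5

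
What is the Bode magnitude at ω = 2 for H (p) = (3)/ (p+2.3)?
Substitute p = j*2: H(j2) = 0.742734 - 0.645856j.
|H(j2)| = sqrt(Re² + Im²) = 0.9843.
20*log₁₀(0.9843) = -0.14 dB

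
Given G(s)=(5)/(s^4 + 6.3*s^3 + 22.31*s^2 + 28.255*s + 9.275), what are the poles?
Set denominator = 0: s^4 + 6.3*s^3 + 22.31*s^2 + 28.255*s + 9.275 = (s + 0.5)(s + 1.4)(s^2 + 4.4*s + 13.25) = 0 → Poles: -0.5, -1.4, -2.2 + 2.9j, -2.2 - 2.9j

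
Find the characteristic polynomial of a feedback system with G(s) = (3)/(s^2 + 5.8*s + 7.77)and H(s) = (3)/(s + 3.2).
Characteristic poly = G_den * H_den + G_num * H_num = (s^3 + 9*s^2 + 26.33*s + 24.864) + (9) = s^3 + 9*s^2 + 26.33*s + 33.864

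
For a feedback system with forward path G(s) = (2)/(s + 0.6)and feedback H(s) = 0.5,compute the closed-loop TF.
Closed-loop T = G/(1+GH).
Numerator: G_num * H_den = 2.
Denominator: G_den * H_den + G_num * H_num = (s + 0.6) + (1) = s + 1.6.
T(s) = (2)/(s + 1.6)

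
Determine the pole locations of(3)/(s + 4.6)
Set denominator = 0: s + 4.6 = 0 → Poles: -4.6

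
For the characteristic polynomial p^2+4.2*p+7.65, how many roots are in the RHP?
Poles: -2.1 + 1.8j, -2.1 - 1.8j. RHP poles (Re>0): 0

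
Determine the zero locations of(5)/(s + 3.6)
Numerator is a nonzero constant (5) → Zeros: none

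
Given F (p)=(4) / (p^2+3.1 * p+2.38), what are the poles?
Set denominator = 0: p^2 + 3.1*p + 2.38 = (p + 1.4)(p + 1.7) = 0 → Poles: -1.4, -1.7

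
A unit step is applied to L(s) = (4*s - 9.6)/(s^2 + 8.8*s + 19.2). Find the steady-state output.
FVT: lim_{t→∞} y(t) = lim_{s→0} s*Y(s) where Y(s) = L(s)/s.
= lim_{s→0} L(s) = L(0) = num(0)/den(0) = -9.6/19.2 = -0.5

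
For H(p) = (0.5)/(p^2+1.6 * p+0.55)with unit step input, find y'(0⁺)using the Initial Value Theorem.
IVT: y'(0⁺) = lim_{p→∞} p²·Y(p) = lim_{p→∞} p·H(p).
deg(num) = 0, deg(den) = 2, relative degree = 2 ≥ 2, so p·H(p) → 0. Initial slope = 0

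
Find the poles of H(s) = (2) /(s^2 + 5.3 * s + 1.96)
Set denominator = 0: s^2 + 5.3*s + 1.96 = (s + 0.4)(s + 4.9) = 0 → Poles: -0.4, -4.9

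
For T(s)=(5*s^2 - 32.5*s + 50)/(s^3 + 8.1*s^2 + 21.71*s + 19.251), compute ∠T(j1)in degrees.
Substitute s = j*1: T(j1) = -0.309589 - 2.33956j.
∠T(j1) = atan2(Im, Re) = atan2(-2.33956, -0.309589) = -97.54°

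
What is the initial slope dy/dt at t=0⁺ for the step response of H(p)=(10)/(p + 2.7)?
IVT: y'(0⁺) = lim_{p→∞} p²·Y(p) = lim_{p→∞} p·H(p).
deg(num) = 0, deg(den) = 1, relative degree = 1, so p·H(p) → (leading num)/(leading den) = 10/1 = 10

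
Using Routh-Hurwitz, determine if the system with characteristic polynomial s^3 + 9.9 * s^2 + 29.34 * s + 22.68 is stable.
Routh array:
s^3: [1, 29.34]; s^2: [9.9, 22.68]; s^1: [27.0491]; s^0: [22.68]
First column: [1, 9.9, 27.0491, 22.68]. Sign changes = 0.
Yes, stable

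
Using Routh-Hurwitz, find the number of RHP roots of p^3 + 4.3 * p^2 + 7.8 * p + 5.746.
Routh array:
p^3: [1, 7.8]; p^2: [4.3, 5.746]; p^1: [6.46372]; p^0: [5.746]
First column: [1, 4.3, 6.46372, 5.746]. Sign changes = RHP roots = 0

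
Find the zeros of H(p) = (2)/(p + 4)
Numerator is a nonzero constant (2) → Zeros: none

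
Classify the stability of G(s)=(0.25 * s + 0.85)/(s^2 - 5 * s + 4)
Denominator: s^2 - 5*s + 4 = (s - 4)(s - 1). Poles: 1, 4. Unstable (2 pole(s) in RHP)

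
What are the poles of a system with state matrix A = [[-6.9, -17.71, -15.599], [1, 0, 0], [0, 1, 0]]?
Eigenvalues solve det(λI - A) = 0.
Characteristic polynomial: λ^3 + 6.9*λ^2 + 17.71*λ + 15.599 = 0.
Factor: (λ + 1.9)(λ^2 + 5*λ + 8.21) = 0.
Roots: -1.9, -2.5 + 1.4j, -2.5 - 1.4j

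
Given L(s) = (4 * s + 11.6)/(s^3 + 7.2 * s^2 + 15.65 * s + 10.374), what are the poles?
Set denominator = 0: s^3 + 7.2*s^2 + 15.65*s + 10.374 = (s + 2.1)(s + 3.8)(s + 1.3) = 0 → Poles: -1.3, -2.1, -3.8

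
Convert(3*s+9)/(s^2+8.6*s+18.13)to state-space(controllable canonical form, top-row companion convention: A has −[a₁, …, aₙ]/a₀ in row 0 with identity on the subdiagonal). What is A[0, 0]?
Reachable canonical form for den = s^2 + 8.6*s + 18.13: top row of A = -[a₁,a₂,...,aₙ]/a₀, ones on the subdiagonal, zeros elsewhere.
A = [[-8.6, -18.13], [1, 0]].
A[0,0] = -8.6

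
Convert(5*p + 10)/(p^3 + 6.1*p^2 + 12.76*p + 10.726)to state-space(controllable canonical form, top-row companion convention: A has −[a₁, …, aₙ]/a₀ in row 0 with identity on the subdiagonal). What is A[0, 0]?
Reachable canonical form for den = p^3 + 6.1*p^2 + 12.76*p + 10.726: top row of A = -[a₁,a₂,...,aₙ]/a₀, ones on the subdiagonal, zeros elsewhere.
A = [[-6.1, -12.76, -10.726], [1, 0, 0], [0, 1, 0]].
A[0,0] = -6.1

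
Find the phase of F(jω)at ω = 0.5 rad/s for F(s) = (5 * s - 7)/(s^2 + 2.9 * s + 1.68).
Substitute s = j*0.5: F(j0.5) = -1.53952 + 3.3093j.
∠F(j0.5) = atan2(Im, Re) = atan2(3.3093, -1.53952) = 114.95°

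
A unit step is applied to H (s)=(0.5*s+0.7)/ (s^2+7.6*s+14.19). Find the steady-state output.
FVT: lim_{t→∞} y(t) = lim_{s→0} s*Y(s) where Y(s) = H(s)/s.
= lim_{s→0} H(s) = H(0) = num(0)/den(0) = 0.7/14.19 = 0.04933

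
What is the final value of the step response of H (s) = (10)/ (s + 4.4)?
FVT: lim_{t→∞} y(t) = lim_{s→0} s*Y(s) where Y(s) = H(s)/s.
= lim_{s→0} H(s) = H(0) = num(0)/den(0) = 10/4.4 = 2.273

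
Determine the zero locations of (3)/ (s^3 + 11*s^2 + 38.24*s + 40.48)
Numerator is a nonzero constant (3) → Zeros: none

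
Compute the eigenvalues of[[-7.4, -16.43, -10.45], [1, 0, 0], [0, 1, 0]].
Eigenvalues solve det(λI - A) = 0.
Characteristic polynomial: λ^3 + 7.4*λ^2 + 16.43*λ + 10.45 = 0.
Factor: (λ + 2.5)(λ + 3.8)(λ + 1.1) = 0.
Roots: -1.1, -2.5, -3.8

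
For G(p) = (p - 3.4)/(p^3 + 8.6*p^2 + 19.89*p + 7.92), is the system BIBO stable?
Denominator: p^3 + 8.6*p^2 + 19.89*p + 7.92 = (p + 0.5)(p + 3.3)(p + 4.8). Poles: -0.5, -3.3, -4.8. All Re(p)<0: Yes (stable)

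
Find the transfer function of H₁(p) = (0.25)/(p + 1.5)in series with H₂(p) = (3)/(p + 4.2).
Series: H = H₁ · H₂ = (n₁·n₂)/(d₁·d₂).
Num: n₁·n₂ = 0.75. Den: d₁·d₂ = p^2 + 5.7*p + 6.3.
H(p) = (0.75)/(p^2 + 5.7*p + 6.3)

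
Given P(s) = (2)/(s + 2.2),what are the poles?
Set denominator = 0: s + 2.2 = 0 → Poles: -2.2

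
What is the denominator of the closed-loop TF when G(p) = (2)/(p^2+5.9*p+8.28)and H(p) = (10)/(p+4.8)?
Characteristic poly = G_den * H_den + G_num * H_num = (p^3 + 10.7*p^2 + 36.6*p + 39.744) + (20) = p^3 + 10.7*p^2 + 36.6*p + 59.744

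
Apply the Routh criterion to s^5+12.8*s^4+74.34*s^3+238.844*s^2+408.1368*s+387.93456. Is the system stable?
Routh array:
s^5: [1, 74.34, 408.1368]; s^4: [12.8, 238.844, 387.93456]; s^3: [55.6803, 377.829]; s^2: [151.987, 387.93456]; s^1: [235.71]; s^0: [387.93456]
First column: [1, 12.8, 55.6803, 151.987, 235.71, 387.93456]. Sign changes = 0.
Yes, stable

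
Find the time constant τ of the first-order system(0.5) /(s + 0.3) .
First-order system: τ = -1/pole. Pole = -0.3. τ = -1/(-0.3) = 3.333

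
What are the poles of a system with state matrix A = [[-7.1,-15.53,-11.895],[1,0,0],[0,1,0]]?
Eigenvalues solve det(λI - A) = 0.
Characteristic polynomial: λ^3 + 7.1*λ^2 + 15.53*λ + 11.895 = 0.
Factor: (λ + 3.9)(λ^2 + 3.2*λ + 3.05) = 0.
Roots: -1.6 + 0.7j, -1.6 - 0.7j, -3.9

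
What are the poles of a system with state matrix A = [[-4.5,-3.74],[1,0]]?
Eigenvalues solve det(λI - A) = 0.
Characteristic polynomial: λ^2 + 4.5*λ + 3.74 = 0.
Factor: (λ + 1.1)(λ + 3.4) = 0.
Roots: -1.1, -3.4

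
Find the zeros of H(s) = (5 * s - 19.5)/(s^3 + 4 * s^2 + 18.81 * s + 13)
Set numerator = 0: 5*s - 19.5 = 0 → Zeros: 3.9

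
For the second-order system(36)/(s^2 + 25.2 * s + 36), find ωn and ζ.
Standard form: ωn²/(s²+2ζωn·s+ωn²).
const=36=ωn² → ωn=6, s coeff=25.2=2ζωn → ζ=2.1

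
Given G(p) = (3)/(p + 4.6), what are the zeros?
Numerator is a nonzero constant (3) → Zeros: none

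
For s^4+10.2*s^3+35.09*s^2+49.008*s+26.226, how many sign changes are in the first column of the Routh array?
Routh array:
s^4: [1, 35.09, 26.226]; s^3: [10.2, 49.008]; s^2: [30.2853, 26.226]; s^1: [40.1752]; s^0: [26.226]
First column: [1, 10.2, 30.2853, 40.1752, 26.226]. Sign changes = 0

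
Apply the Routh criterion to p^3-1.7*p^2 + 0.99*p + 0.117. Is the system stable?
Routh array:
p^3: [1, 0.99]; p^2: [-1.7, 0.117]; p^1: [1.05882]; p^0: [0.117]
First column: [1, -1.7, 1.05882, 0.117]. Sign changes = 2.
No, unstable (2 RHP root(s))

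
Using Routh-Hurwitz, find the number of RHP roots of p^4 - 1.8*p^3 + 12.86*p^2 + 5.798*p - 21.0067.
Routh array:
p^4: [1, 12.86, -21.0067]; p^3: [-1.8, 5.798]; p^2: [16.0811, -21.0067]; p^1: [3.44667]; p^0: [-21.0067]
First column: [1, -1.8, 16.0811, 3.44667, -21.0067]. Sign changes = RHP roots = 3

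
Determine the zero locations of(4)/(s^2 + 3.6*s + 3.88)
Numerator is a nonzero constant (4) → Zeros: none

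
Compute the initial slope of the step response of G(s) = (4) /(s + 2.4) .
IVT: y'(0⁺) = lim_{s→∞} s²·Y(s) = lim_{s→∞} s·G(s).
deg(num) = 0, deg(den) = 1, relative degree = 1, so s·G(s) → (leading num)/(leading den) = 4/1 = 4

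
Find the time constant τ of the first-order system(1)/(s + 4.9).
First-order system: τ = -1/pole. Pole = -4.9. τ = -1/(-4.9) = 0.2041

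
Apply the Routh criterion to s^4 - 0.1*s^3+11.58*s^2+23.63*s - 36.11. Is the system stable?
Routh array:
s^4: [1, 11.58, -36.11]; s^3: [-0.1, 23.63]; s^2: [247.88, -36.11]; s^1: [23.6154]; s^0: [-36.11]
First column: [1, -0.1, 247.88, 23.6154, -36.11]. Sign changes = 3.
No, unstable (3 RHP root(s))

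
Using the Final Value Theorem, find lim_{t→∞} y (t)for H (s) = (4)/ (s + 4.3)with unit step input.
FVT: lim_{t→∞} y(t) = lim_{s→0} s*Y(s) where Y(s) = H(s)/s.
= lim_{s→0} H(s) = H(0) = num(0)/den(0) = 4/4.3 = 0.9302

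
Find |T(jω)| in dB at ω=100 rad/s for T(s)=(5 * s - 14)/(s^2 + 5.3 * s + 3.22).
Substitute s = j*100: T(j100) = 0.0040408 - 0.0498019j.
|T(j100)| = sqrt(Re² + Im²) = 0.04997.
20*log₁₀(0.04997) = -26.03 dB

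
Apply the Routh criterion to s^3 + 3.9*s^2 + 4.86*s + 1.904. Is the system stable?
Routh array:
s^3: [1, 4.86]; s^2: [3.9, 1.904]; s^1: [4.37179]; s^0: [1.904]
First column: [1, 3.9, 4.37179, 1.904]. Sign changes = 0.
Yes, stable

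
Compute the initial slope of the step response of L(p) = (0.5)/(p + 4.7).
IVT: y'(0⁺) = lim_{p→∞} p²·Y(p) = lim_{p→∞} p·L(p).
deg(num) = 0, deg(den) = 1, relative degree = 1, so p·L(p) → (leading num)/(leading den) = 0.5/1 = 0.5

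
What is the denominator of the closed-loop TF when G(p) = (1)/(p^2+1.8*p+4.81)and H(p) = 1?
Characteristic poly = G_den * H_den + G_num * H_num = (p^2 + 1.8*p + 4.81) + (1) = p^2 + 1.8*p + 5.81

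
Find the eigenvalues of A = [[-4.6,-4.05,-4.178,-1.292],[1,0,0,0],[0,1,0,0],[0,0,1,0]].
Eigenvalues solve det(λI - A) = 0.
Characteristic polynomial: λ^4 + 4.6*λ^3 + 4.05*λ^2 + 4.178*λ + 1.292 = 0.
Factor: (λ + 0.4)(λ + 3.8)(λ^2 + 0.4*λ + 0.85) = 0.
Roots: -0.2 + 0.9j, -0.2 - 0.9j, -0.4, -3.8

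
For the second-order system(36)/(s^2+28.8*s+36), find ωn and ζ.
Standard form: ωn²/(s²+2ζωn·s+ωn²).
const=36=ωn² → ωn=6, s coeff=28.8=2ζωn → ζ=2.4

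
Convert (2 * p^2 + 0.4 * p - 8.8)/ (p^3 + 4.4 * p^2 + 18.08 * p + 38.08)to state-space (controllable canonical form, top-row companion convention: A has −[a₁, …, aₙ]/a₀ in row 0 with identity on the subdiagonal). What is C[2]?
Reachable canonical form: C = numerator coefficients (right-aligned, zero-padded to length n).
num = 2*p^2 + 0.4*p - 8.8, C = [[2, 0.4, -8.8]].
C[2] = -8.8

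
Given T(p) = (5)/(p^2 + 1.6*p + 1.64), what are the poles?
Set denominator = 0: p^2 + 1.6*p + 1.64 = 0 → Poles: -0.8 + 1j, -0.8 - 1j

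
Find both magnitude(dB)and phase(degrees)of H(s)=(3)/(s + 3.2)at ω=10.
Substitute s = j*10: H(j10) = 0.0870827 - 0.272134j.
|H| = 20*log₁₀(sqrt(Re²+Im²)) = -10.88 dB.
∠H = atan2(Im, Re) = -72.26°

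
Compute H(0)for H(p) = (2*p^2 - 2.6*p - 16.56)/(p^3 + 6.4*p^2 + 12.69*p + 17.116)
DC gain = H(0) = num(0)/den(0) = -16.56/17.116 = -0.9675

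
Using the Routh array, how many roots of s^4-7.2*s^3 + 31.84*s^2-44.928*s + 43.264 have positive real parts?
Routh array:
s^4: [1, 31.84, 43.264]; s^3: [-7.2, -44.928]; s^2: [25.6, 43.264]; s^1: [-32.76]; s^0: [43.264]
First column: [1, -7.2, 25.6, -32.76, 43.264]. Sign changes = RHP roots = 4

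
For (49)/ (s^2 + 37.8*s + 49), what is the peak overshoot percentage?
Standard form: ωn²/(s²+2ζωn·s+ωn²) → ωn = 7, ζ = 2.7.
ζ ≥ 1, so the response is non-oscillatory: peak overshoot = 0%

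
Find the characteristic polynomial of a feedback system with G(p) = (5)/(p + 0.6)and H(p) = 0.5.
Characteristic poly = G_den * H_den + G_num * H_num = (p + 0.6) + (2.5) = p + 3.1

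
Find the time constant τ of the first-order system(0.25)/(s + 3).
First-order system: τ = -1/pole. Pole = -3. τ = -1/(-3) = 0.3333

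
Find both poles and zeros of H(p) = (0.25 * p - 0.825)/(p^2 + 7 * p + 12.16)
Set denominator = 0: p^2 + 7*p + 12.16 = (p + 3.2)(p + 3.8) = 0 → Poles: -3.2, -3.8
Set numerator = 0: 0.25*p - 0.825 = 0 → Zeros: 3.3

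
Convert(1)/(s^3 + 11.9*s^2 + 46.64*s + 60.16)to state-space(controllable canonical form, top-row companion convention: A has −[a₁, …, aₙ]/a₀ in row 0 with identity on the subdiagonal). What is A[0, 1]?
Reachable canonical form for den = s^3 + 11.9*s^2 + 46.64*s + 60.16: top row of A = -[a₁,a₂,...,aₙ]/a₀, ones on the subdiagonal, zeros elsewhere.
A = [[-11.9, -46.64, -60.16], [1, 0, 0], [0, 1, 0]].
A[0,1] = -46.64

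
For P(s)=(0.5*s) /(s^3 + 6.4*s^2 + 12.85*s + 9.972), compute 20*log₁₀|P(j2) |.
Substitute s = j*2: P(j2) = 0.0317475 - 0.0280311j.
|P(j2)| = sqrt(Re² + Im²) = 0.04235.
20*log₁₀(0.04235) = -27.46 dB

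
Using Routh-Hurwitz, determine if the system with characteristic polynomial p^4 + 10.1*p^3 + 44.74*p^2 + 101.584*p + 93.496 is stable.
Routh array:
p^4: [1, 44.74, 93.496]; p^3: [10.1, 101.584]; p^2: [34.6822, 93.496]; p^1: [74.3565]; p^0: [93.496]
First column: [1, 10.1, 34.6822, 74.3565, 93.496]. Sign changes = 0.
Yes, stable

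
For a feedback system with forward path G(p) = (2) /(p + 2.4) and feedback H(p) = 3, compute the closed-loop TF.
Closed-loop T = G/(1+GH).
Numerator: G_num * H_den = 2.
Denominator: G_den * H_den + G_num * H_num = (p + 2.4) + (6) = p + 8.4.
T(p) = (2)/(p + 8.4)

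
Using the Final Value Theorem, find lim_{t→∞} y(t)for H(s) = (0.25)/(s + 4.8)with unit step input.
FVT: lim_{t→∞} y(t) = lim_{s→0} s*Y(s) where Y(s) = H(s)/s.
= lim_{s→0} H(s) = H(0) = num(0)/den(0) = 0.25/4.8 = 0.05208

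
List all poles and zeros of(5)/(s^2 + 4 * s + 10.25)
Set denominator = 0: s^2 + 4*s + 10.25 = 0 → Poles: -2 + 2.5j, -2 - 2.5j
Numerator is a nonzero constant (5) → Zeros: none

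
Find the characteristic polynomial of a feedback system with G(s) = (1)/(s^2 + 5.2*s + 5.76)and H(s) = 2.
Characteristic poly = G_den * H_den + G_num * H_num = (s^2 + 5.2*s + 5.76) + (2) = s^2 + 5.2*s + 7.76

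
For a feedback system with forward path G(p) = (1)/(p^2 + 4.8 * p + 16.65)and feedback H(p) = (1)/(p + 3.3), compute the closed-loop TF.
Closed-loop T = G/(1+GH).
Numerator: G_num * H_den = p + 3.3.
Denominator: G_den * H_den + G_num * H_num = (p^3 + 8.1*p^2 + 32.49*p + 54.945) + (1) = p^3 + 8.1*p^2 + 32.49*p + 55.945.
T(p) = (p + 3.3)/(p^3 + 8.1*p^2 + 32.49*p + 55.945)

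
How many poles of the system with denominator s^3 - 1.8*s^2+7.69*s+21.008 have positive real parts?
s^3 - 1.8*s^2 + 7.69*s + 21.008 = (s + 1.6)(s^2 - 3.4*s + 13.13). Poles: -1.6, 1.7 + 3.2j, 1.7 - 3.2j. RHP poles (Re>0): 2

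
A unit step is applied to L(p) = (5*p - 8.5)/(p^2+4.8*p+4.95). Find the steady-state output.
FVT: lim_{t→∞} y(t) = lim_{p→0} p*Y(p) where Y(p) = L(p)/p.
= lim_{p→0} L(p) = L(0) = num(0)/den(0) = -8.5/4.95 = -1.717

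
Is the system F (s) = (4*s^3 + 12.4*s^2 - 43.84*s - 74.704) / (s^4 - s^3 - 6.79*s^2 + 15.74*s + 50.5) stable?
Denominator: s^4 - s^3 - 6.79*s^2 + 15.74*s + 50.5 = (s^2 - 5.2*s + 10)(s^2 + 4.2*s + 5.05). Poles: -2.1 + 0.8j, -2.1 - 0.8j, 2.6 + 1.8j, 2.6 - 1.8j. All Re(p)<0: No (unstable)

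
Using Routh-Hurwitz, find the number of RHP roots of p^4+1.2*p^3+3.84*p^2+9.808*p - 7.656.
Routh array:
p^4: [1, 3.84, -7.656]; p^3: [1.2, 9.808]; p^2: [-4.33333, -7.656]; p^1: [7.68788]; p^0: [-7.656]
First column: [1, 1.2, -4.33333, 7.68788, -7.656]. Sign changes = RHP roots = 3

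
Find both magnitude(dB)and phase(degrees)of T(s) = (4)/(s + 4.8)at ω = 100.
Substitute s = j*100: T(j100) = 0.00191559 - 0.0399081j.
|T| = 20*log₁₀(sqrt(Re²+Im²)) = -27.97 dB.
∠T = atan2(Im, Re) = -87.25°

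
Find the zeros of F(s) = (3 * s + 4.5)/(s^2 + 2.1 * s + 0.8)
Set numerator = 0: 3*s + 4.5 = 0 → Zeros: -1.5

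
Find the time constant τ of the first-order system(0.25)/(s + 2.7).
First-order system: τ = -1/pole. Pole = -2.7. τ = -1/(-2.7) = 0.3704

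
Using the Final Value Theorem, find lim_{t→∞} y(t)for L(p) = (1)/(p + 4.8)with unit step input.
FVT: lim_{t→∞} y(t) = lim_{p→0} p*Y(p) where Y(p) = L(p)/p.
= lim_{p→0} L(p) = L(0) = num(0)/den(0) = 1/4.8 = 0.2083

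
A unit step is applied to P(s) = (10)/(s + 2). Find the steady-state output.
FVT: lim_{t→∞} y(t) = lim_{s→0} s*Y(s) where Y(s) = P(s)/s.
= lim_{s→0} P(s) = P(0) = num(0)/den(0) = 10/2 = 5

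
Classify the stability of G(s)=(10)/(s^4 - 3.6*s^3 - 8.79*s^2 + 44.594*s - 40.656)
Denominator: s^4 - 3.6*s^3 - 8.79*s^2 + 44.594*s - 40.656 = (s - 3.3)(s - 1.6)(s + 3.5)(s - 2.2). Poles: -3.5, 1.6, 2.2, 3.3. Unstable (3 pole(s) in RHP)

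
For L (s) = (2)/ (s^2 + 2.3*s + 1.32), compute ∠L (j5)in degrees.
Substitute s = j*5: L(j5) = -0.0683413 - 0.0331894j.
∠L(j5) = atan2(Im, Re) = atan2(-0.0331894, -0.0683413) = -154.10°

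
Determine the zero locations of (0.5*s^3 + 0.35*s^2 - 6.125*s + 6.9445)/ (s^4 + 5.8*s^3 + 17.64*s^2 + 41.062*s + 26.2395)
Set numerator = 0: 0.5*s^3 + 0.35*s^2 - 6.125*s + 6.9445 = 0.5*(s - 1.7)(s + 4.3)(s - 1.9) = 0 → Zeros: -4.3, 1.7, 1.9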